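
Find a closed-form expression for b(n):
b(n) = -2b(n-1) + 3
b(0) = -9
First-order linear non-homogeneous.
Homogeneous solution: b_h(n) = A·(-2)^n.
Try constant particular solution b_p = K: K = -2K + 3 ⇒ K = 1.
General: b(n) = A·(-2)^n + 1.
Apply b(0) = -9: A + 1 = -9 ⇒ A = -10.
So b(n) = 1 - 10 \left(-2\right)^{n}.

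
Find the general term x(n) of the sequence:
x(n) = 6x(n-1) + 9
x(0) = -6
First-order linear non-homogeneous.
Homogeneous solution: x_h(n) = A·(6)^n.
Try constant particular solution x_p = K: K = 6K + 9 ⇒ K = - \frac{9}{5}.
General: x(n) = A·(6)^n - \frac{9}{5}.
Apply x(0) = -6: A - \frac{9}{5} = -6 ⇒ A = - \frac{21}{5}.
So x(n) = - \frac{21 \cdot 6^{n}}{5} - \frac{9}{5}.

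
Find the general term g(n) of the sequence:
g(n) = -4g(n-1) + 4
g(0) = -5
First-order linear non-homogeneous.
Homogeneous solution: g_h(n) = A·(-4)^n.
Try constant particular solution g_p = K: K = -4K + 4 ⇒ K = \frac{4}{5}.
General: g(n) = A·(-4)^n + \frac{4}{5}.
Apply g(0) = -5: A + \frac{4}{5} = -5 ⇒ A = - \frac{29}{5}.
So g(n) = \frac{4}{5} - \frac{29 \left(-4\right)^{n}}{5}.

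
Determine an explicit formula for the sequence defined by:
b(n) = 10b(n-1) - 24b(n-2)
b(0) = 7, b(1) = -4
Characteristic equation: x² - 10x + 24 = 0, which factors as (x - (4))(x - (6)) = 0.
Roots r₁ = 4, r₂ = 6 (distinct).
General solution: b(n) = A·(4)^n + B·(6)^n.
From b(0) = 7: A + B = 7.
From b(1) = -4: 4A + 6B = -4.
Solving: A = 23, B = -16.
So b(n) = 23 \cdot 4^{n} - 16 \cdot 6^{n}.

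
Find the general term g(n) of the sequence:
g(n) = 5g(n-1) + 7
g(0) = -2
First-order linear non-homogeneous.
Homogeneous solution: g_h(n) = A·(5)^n.
Try constant particular solution g_p = K: K = 5K + 7 ⇒ K = - \frac{7}{4}.
General: g(n) = A·(5)^n - \frac{7}{4}.
Apply g(0) = -2: A - \frac{7}{4} = -2 ⇒ A = - \frac{1}{4}.
So g(n) = - \frac{5^{n}}{4} - \frac{7}{4}.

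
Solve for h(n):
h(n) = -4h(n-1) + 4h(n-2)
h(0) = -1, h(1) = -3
Characteristic equation: x² + 4x - 4 = 0.
Discriminant Δ = (-4)² + 4·(4) = 32.
Roots r₁,₂ = (-4 ± √32)/2, so r₁ = -2 + 2 \sqrt{2}, r₂ = - 2 \sqrt{2} - 2.
General solution: h(n) = A·r₁^n + B·r₂^n.
From the initial conditions, A + B = -1 and r₁A + r₂B = -3.
Since r₁ - r₂ = √32: A = (-3 - (-1)r₂)/√32 = - \frac{5 \sqrt{2}}{8} - \frac{1}{2}, and B = -1 - A = - \frac{1}{2} + \frac{5 \sqrt{2}}{8}.
So h(n) = \left(- \frac{5 \sqrt{2}}{8} - \frac{1}{2}\right)\left(-2 + 2 \sqrt{2}\right)^n + \left(- \frac{1}{2} + \frac{5 \sqrt{2}}{8}\right)\left(- 2 \sqrt{2} - 2\right)^n.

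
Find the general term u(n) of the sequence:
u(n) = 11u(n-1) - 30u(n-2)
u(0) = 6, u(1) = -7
Characteristic equation: x² - 11x + 30 = 0, which factors as (x - (6))(x - (5)) = 0.
Roots r₁ = 6, r₂ = 5 (distinct).
General solution: u(n) = A·(6)^n + B·(5)^n.
From u(0) = 6: A + B = 6.
From u(1) = -7: 6A + 5B = -7.
Solving: A = -37, B = 43.
So u(n) = 43 \cdot 5^{n} - 37 \cdot 6^{n}.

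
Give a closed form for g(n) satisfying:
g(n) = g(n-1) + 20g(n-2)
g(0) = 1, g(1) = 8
Characteristic equation: x² - x - 20 = 0, which factors as (x - (-4))(x - (5)) = 0.
Roots r₁ = -4, r₂ = 5 (distinct).
General solution: g(n) = A·(-4)^n + B·(5)^n.
From g(0) = 1: A + B = 1.
From g(1) = 8: -4A + 5B = 8.
Solving: A = - \frac{1}{3}, B = \frac{4}{3}.
So g(n) = - \frac{\left(-4\right)^{n}}{3} + \frac{4 \cdot 5^{n}}{3}.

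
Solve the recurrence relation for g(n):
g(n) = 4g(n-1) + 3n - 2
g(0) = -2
First-order linear with linear forcing.
Homogeneous solution: g_h(n) = A·(4)^n.
Try particular g_p(n) = pn + q. Substituting:
  pn + q = 4(p(n-1) + q) + 3n - 2.
Matching the n-coefficient: p = 4p + 3 ⇒ p = -1.
Matching constants: q = -4p + 4q - 2 ⇒ q = - \frac{2}{3}.
General: g(n) = A·(4)^n - n - \frac{2}{3}.
Apply g(0) = -2: A - \frac{2}{3} = -2 ⇒ A = - \frac{4}{3}.
So g(n) = - \frac{4 \cdot 4^{n}}{3} - n - \frac{2}{3}.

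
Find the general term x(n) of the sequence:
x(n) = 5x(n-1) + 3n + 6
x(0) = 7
First-order linear with linear forcing.
Homogeneous solution: x_h(n) = A·(5)^n.
Try particular x_p(n) = pn + q. Substituting:
  pn + q = 5(p(n-1) + q) + 3n + 6.
Matching the n-coefficient: p = 5p + 3 ⇒ p = - \frac{3}{4}.
Matching constants: q = -5p + 5q + 6 ⇒ q = - \frac{39}{16}.
General: x(n) = A·(5)^n - \frac{3 n}{4} - \frac{39}{16}.
Apply x(0) = 7: A - \frac{39}{16} = 7 ⇒ A = \frac{151}{16}.
So x(n) = \frac{151 \cdot 5^{n}}{16} - \frac{3 n}{4} - \frac{39}{16}.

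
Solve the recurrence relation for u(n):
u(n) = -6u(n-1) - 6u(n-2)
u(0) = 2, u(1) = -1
Characteristic equation: x² + 6x + 6 = 0.
Discriminant Δ = (-6)² + 4·(-6) = 12.
Roots r₁,₂ = (-6 ± √12)/2, so r₁ = -3 + \sqrt{3}, r₂ = -3 - \sqrt{3}.
General solution: u(n) = A·r₁^n + B·r₂^n.
From the initial conditions, A + B = 2 and r₁A + r₂B = -1.
Since r₁ - r₂ = √12: A = (-1 - (2)r₂)/√12 = 1 + \frac{5 \sqrt{3}}{6}, and B = 2 - A = 1 - \frac{5 \sqrt{3}}{6}.
So u(n) = \left(1 + \frac{5 \sqrt{3}}{6}\right)\left(-3 + \sqrt{3}\right)^n + \left(1 - \frac{5 \sqrt{3}}{6}\right)\left(-3 - \sqrt{3}\right)^n.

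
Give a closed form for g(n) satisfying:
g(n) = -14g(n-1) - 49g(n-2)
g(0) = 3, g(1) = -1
Characteristic equation: x² + 14x + 49 = 0, which is (x - (-7))².
Repeated root r = -7.
General solution: g(n) = (A + Bn)·(-7)^n.
From g(0) = 3: A = 3.
From g(1) = -1: (A + B)·(-7) = -1 ⇒ B = - \frac{20}{7}.
So g(n) = \left(3 - \frac{20 n}{7}\right) \cdot (-7)^n.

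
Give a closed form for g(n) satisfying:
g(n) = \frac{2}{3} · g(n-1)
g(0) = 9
Pure geometric recurrence with ratio \frac{2}{3}.
By induction g(n) = g(0) · (\frac{2}{3})^n = 9 \left(\frac{2}{3}\right)^{n}.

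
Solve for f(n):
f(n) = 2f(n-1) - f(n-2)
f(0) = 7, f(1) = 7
Characteristic equation: x² - 2x + 1 = 0, which is (x - (1))².
Repeated root r = 1.
General solution: f(n) = (A + Bn)·(1)^n.
From f(0) = 7: A = 7.
From f(1) = 7: (A + B)·(1) = 7 ⇒ B = 0.
So f(n) = \left(7\right) \cdot (1)^n.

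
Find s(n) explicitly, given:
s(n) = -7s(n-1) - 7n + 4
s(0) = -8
First-order linear with linear forcing.
Homogeneous solution: s_h(n) = A·(-7)^n.
Try particular s_p(n) = pn + q. Substituting:
  pn + q = -7(p(n-1) + q) - 7n + 4.
Matching the n-coefficient: p = -7p - 7 ⇒ p = - \frac{7}{8}.
Matching constants: q = 7p - 7q + 4 ⇒ q = - \frac{17}{64}.
General: s(n) = A·(-7)^n - \frac{7 n}{8} - \frac{17}{64}.
Apply s(0) = -8: A - \frac{17}{64} = -8 ⇒ A = - \frac{495}{64}.
So s(n) = - \frac{495 \left(-7\right)^{n}}{64} - \frac{7 n}{8} - \frac{17}{64}.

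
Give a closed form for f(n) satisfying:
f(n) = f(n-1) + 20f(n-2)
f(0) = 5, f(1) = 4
Characteristic equation: x² - x - 20 = 0, which factors as (x - (-4))(x - (5)) = 0.
Roots r₁ = -4, r₂ = 5 (distinct).
General solution: f(n) = A·(-4)^n + B·(5)^n.
From f(0) = 5: A + B = 5.
From f(1) = 4: -4A + 5B = 4.
Solving: A = \frac{7}{3}, B = \frac{8}{3}.
So f(n) = \frac{7 \left(-4\right)^{n}}{3} + \frac{8 \cdot 5^{n}}{3}.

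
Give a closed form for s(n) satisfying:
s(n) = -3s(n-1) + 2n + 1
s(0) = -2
First-order linear with linear forcing.
Homogeneous solution: s_h(n) = A·(-3)^n.
Try particular s_p(n) = pn + q. Substituting:
  pn + q = -3(p(n-1) + q) + 2n + 1.
Matching the n-coefficient: p = -3p + 2 ⇒ p = \frac{1}{2}.
Matching constants: q = 3p - 3q + 1 ⇒ q = \frac{5}{8}.
General: s(n) = A·(-3)^n + \frac{n}{2} + \frac{5}{8}.
Apply s(0) = -2: A + \frac{5}{8} = -2 ⇒ A = - \frac{21}{8}.
So s(n) = - \frac{21 \left(-3\right)^{n}}{8} + \frac{n}{2} + \frac{5}{8}.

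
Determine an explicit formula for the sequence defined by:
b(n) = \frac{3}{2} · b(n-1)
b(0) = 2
Pure geometric recurrence with ratio \frac{3}{2}.
By induction b(n) = b(0) · (\frac{3}{2})^n = 2 \left(\frac{3}{2}\right)^{n}.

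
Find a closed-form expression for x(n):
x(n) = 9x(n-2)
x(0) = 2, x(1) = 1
Characteristic equation: x² - 9 = 0, which factors as (x - (-3))(x - (3)) = 0.
Roots r₁ = -3, r₂ = 3 (distinct).
General solution: x(n) = A·(-3)^n + B·(3)^n.
From x(0) = 2: A + B = 2.
From x(1) = 1: -3A + 3B = 1.
Solving: A = \frac{5}{6}, B = \frac{7}{6}.
So x(n) = \frac{5 \left(-3\right)^{n}}{6} + \frac{7 \cdot 3^{n}}{6}.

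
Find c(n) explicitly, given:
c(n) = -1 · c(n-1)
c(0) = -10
Pure geometric recurrence with ratio -1.
By induction c(n) = c(0) · (-1)^n = - 10 \left(-1\right)^{n}.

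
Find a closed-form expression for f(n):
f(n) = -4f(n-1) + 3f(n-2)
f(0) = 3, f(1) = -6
Characteristic equation: x² + 4x - 3 = 0.
Discriminant Δ = (-4)² + 4·(3) = 28.
Roots r₁,₂ = (-4 ± √28)/2, so r₁ = -2 + \sqrt{7}, r₂ = - \sqrt{7} - 2.
General solution: f(n) = A·r₁^n + B·r₂^n.
From the initial conditions, A + B = 3 and r₁A + r₂B = -6.
Since r₁ - r₂ = √28: A = (-6 - (3)r₂)/√28 = \frac{3}{2}, and B = 3 - A = \frac{3}{2}.
So f(n) = \left(\frac{3}{2}\right)\left(-2 + \sqrt{7}\right)^n + \left(\frac{3}{2}\right)\left(- \sqrt{7} - 2\right)^n.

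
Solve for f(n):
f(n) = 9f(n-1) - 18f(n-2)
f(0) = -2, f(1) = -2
Characteristic equation: x² - 9x + 18 = 0, which factors as (x - (6))(x - (3)) = 0.
Roots r₁ = 6, r₂ = 3 (distinct).
General solution: f(n) = A·(6)^n + B·(3)^n.
From f(0) = -2: A + B = -2.
From f(1) = -2: 6A + 3B = -2.
Solving: A = \frac{4}{3}, B = - \frac{10}{3}.
So f(n) = - \frac{10 \cdot 3^{n}}{3} + \frac{4 \cdot 6^{n}}{3}.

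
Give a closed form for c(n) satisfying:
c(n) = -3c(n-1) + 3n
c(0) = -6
First-order linear with linear forcing.
Homogeneous solution: c_h(n) = A·(-3)^n.
Try particular c_p(n) = pn + q. Substituting:
  pn + q = -3(p(n-1) + q) + 3n.
Matching the n-coefficient: p = -3p + 3 ⇒ p = \frac{3}{4}.
Matching constants: q = 3p - 3q ⇒ q = \frac{9}{16}.
General: c(n) = A·(-3)^n + \frac{3 n}{4} + \frac{9}{16}.
Apply c(0) = -6: A + \frac{9}{16} = -6 ⇒ A = - \frac{105}{16}.
So c(n) = - \frac{105 \left(-3\right)^{n}}{16} + \frac{3 n}{4} + \frac{9}{16}.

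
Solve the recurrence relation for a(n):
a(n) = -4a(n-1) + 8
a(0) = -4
First-order linear non-homogeneous.
Homogeneous solution: a_h(n) = A·(-4)^n.
Try constant particular solution a_p = K: K = -4K + 8 ⇒ K = \frac{8}{5}.
General: a(n) = A·(-4)^n + \frac{8}{5}.
Apply a(0) = -4: A + \frac{8}{5} = -4 ⇒ A = - \frac{28}{5}.
So a(n) = \frac{8}{5} - \frac{28 \left(-4\right)^{n}}{5}.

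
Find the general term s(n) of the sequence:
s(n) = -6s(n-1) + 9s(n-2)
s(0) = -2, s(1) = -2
Characteristic equation: x² + 6x - 9 = 0.
Discriminant Δ = (-6)² + 4·(9) = 72.
Roots r₁,₂ = (-6 ± √72)/2, so r₁ = -3 + 3 \sqrt{2}, r₂ = - 3 \sqrt{2} - 3.
General solution: s(n) = A·r₁^n + B·r₂^n.
From the initial conditions, A + B = -2 and r₁A + r₂B = -2.
Since r₁ - r₂ = √72: A = (-2 - (-2)r₂)/√72 = -1 - \frac{2 \sqrt{2}}{3}, and B = -2 - A = -1 + \frac{2 \sqrt{2}}{3}.
So s(n) = \left(-1 - \frac{2 \sqrt{2}}{3}\right)\left(-3 + 3 \sqrt{2}\right)^n + \left(-1 + \frac{2 \sqrt{2}}{3}\right)\left(- 3 \sqrt{2} - 3\right)^n.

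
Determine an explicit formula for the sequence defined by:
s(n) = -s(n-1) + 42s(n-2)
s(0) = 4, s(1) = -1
Characteristic equation: x² + x - 42 = 0, which factors as (x - (6))(x - (-7)) = 0.
Roots r₁ = 6, r₂ = -7 (distinct).
General solution: s(n) = A·(6)^n + B·(-7)^n.
From s(0) = 4: A + B = 4.
From s(1) = -1: 6A - 7B = -1.
Solving: A = \frac{27}{13}, B = \frac{25}{13}.
So s(n) = \frac{25 \left(-7\right)^{n}}{13} + \frac{27 \cdot 6^{n}}{13}.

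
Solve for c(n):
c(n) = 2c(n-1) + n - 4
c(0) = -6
First-order linear with linear forcing.
Homogeneous solution: c_h(n) = A·(2)^n.
Try particular c_p(n) = pn + q. Substituting:
  pn + q = 2(p(n-1) + q) + n - 4.
Matching the n-coefficient: p = 2p + 1 ⇒ p = -1.
Matching constants: q = -2p + 2q - 4 ⇒ q = 2.
General: c(n) = A·(2)^n - n + 2.
Apply c(0) = -6: A + 2 = -6 ⇒ A = -8.
So c(n) = - 8 \cdot 2^{n} - n + 2.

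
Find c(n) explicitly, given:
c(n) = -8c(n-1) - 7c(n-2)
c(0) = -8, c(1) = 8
Characteristic equation: x² + 8x + 7 = 0, which factors as (x - (-7))(x - (-1)) = 0.
Roots r₁ = -7, r₂ = -1 (distinct).
General solution: c(n) = A·(-7)^n + B·(-1)^n.
From c(0) = -8: A + B = -8.
From c(1) = 8: -7A - B = 8.
Solving: A = 0, B = -8.
So c(n) = - 8 \left(-1\right)^{n}.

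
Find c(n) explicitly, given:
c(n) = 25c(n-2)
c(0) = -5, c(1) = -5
Characteristic equation: x² - 25 = 0, which factors as (x - (-5))(x - (5)) = 0.
Roots r₁ = -5, r₂ = 5 (distinct).
General solution: c(n) = A·(-5)^n + B·(5)^n.
From c(0) = -5: A + B = -5.
From c(1) = -5: -5A + 5B = -5.
Solving: A = -2, B = -3.
So c(n) = - 2 \left(-5\right)^{n} - 3 \cdot 5^{n}.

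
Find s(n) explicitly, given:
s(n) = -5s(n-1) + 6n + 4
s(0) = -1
First-order linear with linear forcing.
Homogeneous solution: s_h(n) = A·(-5)^n.
Try particular s_p(n) = pn + q. Substituting:
  pn + q = -5(p(n-1) + q) + 6n + 4.
Matching the n-coefficient: p = -5p + 6 ⇒ p = 1.
Matching constants: q = 5p - 5q + 4 ⇒ q = \frac{3}{2}.
General: s(n) = A·(-5)^n + n + \frac{3}{2}.
Apply s(0) = -1: A + \frac{3}{2} = -1 ⇒ A = - \frac{5}{2}.
So s(n) = - \frac{5 \left(-5\right)^{n}}{2} + n + \frac{3}{2}.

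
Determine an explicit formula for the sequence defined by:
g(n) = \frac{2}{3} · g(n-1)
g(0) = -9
Pure geometric recurrence with ratio \frac{2}{3}.
By induction g(n) = g(0) · (\frac{2}{3})^n = - 9 \left(\frac{2}{3}\right)^{n}.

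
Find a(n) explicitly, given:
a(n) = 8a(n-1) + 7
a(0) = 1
First-order linear non-homogeneous.
Homogeneous solution: a_h(n) = A·(8)^n.
Try constant particular solution a_p = K: K = 8K + 7 ⇒ K = -1.
General: a(n) = A·(8)^n - 1.
Apply a(0) = 1: A - 1 = 1 ⇒ A = 2.
So a(n) = 2 \cdot 8^{n} - 1.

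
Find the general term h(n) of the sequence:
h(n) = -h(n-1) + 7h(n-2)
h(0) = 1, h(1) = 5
Characteristic equation: x² + x - 7 = 0.
Discriminant Δ = (-1)² + 4·(7) = 29.
Roots r₁,₂ = (-1 ± √29)/2, so r₁ = - \frac{1}{2} + \frac{\sqrt{29}}{2}, r₂ = - \frac{\sqrt{29}}{2} - \frac{1}{2}.
General solution: h(n) = A·r₁^n + B·r₂^n.
From the initial conditions, A + B = 1 and r₁A + r₂B = 5.
Since r₁ - r₂ = √29: A = (5 - (1)r₂)/√29 = \frac{1}{2} + \frac{11 \sqrt{29}}{58}, and B = 1 - A = \frac{1}{2} - \frac{11 \sqrt{29}}{58}.
So h(n) = \left(\frac{1}{2} + \frac{11 \sqrt{29}}{58}\right)\left(- \frac{1}{2} + \frac{\sqrt{29}}{2}\right)^n + \left(\frac{1}{2} - \frac{11 \sqrt{29}}{58}\right)\left(- \frac{\sqrt{29}}{2} - \frac{1}{2}\right)^n.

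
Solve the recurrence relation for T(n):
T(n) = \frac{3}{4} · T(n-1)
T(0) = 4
Pure geometric recurrence with ratio \frac{3}{4}.
By induction T(n) = T(0) · (\frac{3}{4})^n = 4 \left(\frac{3}{4}\right)^{n}.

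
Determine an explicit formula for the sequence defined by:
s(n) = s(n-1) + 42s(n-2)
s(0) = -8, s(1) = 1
Characteristic equation: x² - x - 42 = 0, which factors as (x - (-6))(x - (7)) = 0.
Roots r₁ = -6, r₂ = 7 (distinct).
General solution: s(n) = A·(-6)^n + B·(7)^n.
From s(0) = -8: A + B = -8.
From s(1) = 1: -6A + 7B = 1.
Solving: A = - \frac{57}{13}, B = - \frac{47}{13}.
So s(n) = - \frac{57 \left(-6\right)^{n}}{13} - \frac{47 \cdot 7^{n}}{13}.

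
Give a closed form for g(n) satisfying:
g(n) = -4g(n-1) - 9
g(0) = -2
First-order linear non-homogeneous.
Homogeneous solution: g_h(n) = A·(-4)^n.
Try constant particular solution g_p = K: K = -4K - 9 ⇒ K = - \frac{9}{5}.
General: g(n) = A·(-4)^n - \frac{9}{5}.
Apply g(0) = -2: A - \frac{9}{5} = -2 ⇒ A = - \frac{1}{5}.
So g(n) = - \frac{\left(-4\right)^{n}}{5} - \frac{9}{5}.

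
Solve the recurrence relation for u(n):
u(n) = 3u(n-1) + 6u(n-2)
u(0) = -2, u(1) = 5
Characteristic equation: x² - 3x - 6 = 0.
Discriminant Δ = (3)² + 4·(6) = 33.
Roots r₁,₂ = (3 ± √33)/2, so r₁ = \frac{3}{2} + \frac{\sqrt{33}}{2}, r₂ = \frac{3}{2} - \frac{\sqrt{33}}{2}.
General solution: u(n) = A·r₁^n + B·r₂^n.
From the initial conditions, A + B = -2 and r₁A + r₂B = 5.
Since r₁ - r₂ = √33: A = (5 - (-2)r₂)/√33 = -1 + \frac{8 \sqrt{33}}{33}, and B = -2 - A = - \frac{8 \sqrt{33}}{33} - 1.
So u(n) = \left(-1 + \frac{8 \sqrt{33}}{33}\right)\left(\frac{3}{2} + \frac{\sqrt{33}}{2}\right)^n + \left(- \frac{8 \sqrt{33}}{33} - 1\right)\left(\frac{3}{2} - \frac{\sqrt{33}}{2}\right)^n.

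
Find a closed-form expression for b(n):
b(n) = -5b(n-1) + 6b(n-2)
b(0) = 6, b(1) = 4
Characteristic equation: x² + 5x - 6 = 0, which factors as (x - (-6))(x - (1)) = 0.
Roots r₁ = -6, r₂ = 1 (distinct).
General solution: b(n) = A·(-6)^n + B·(1)^n.
From b(0) = 6: A + B = 6.
From b(1) = 4: -6A + B = 4.
Solving: A = \frac{2}{7}, B = \frac{40}{7}.
So b(n) = \frac{2 \left(-6\right)^{n}}{7} + \frac{40}{7}.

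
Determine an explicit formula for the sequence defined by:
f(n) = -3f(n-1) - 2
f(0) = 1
First-order linear non-homogeneous.
Homogeneous solution: f_h(n) = A·(-3)^n.
Try constant particular solution f_p = K: K = -3K - 2 ⇒ K = - \frac{1}{2}.
General: f(n) = A·(-3)^n - \frac{1}{2}.
Apply f(0) = 1: A - \frac{1}{2} = 1 ⇒ A = \frac{3}{2}.
So f(n) = \frac{3 \left(-3\right)^{n}}{2} - \frac{1}{2}.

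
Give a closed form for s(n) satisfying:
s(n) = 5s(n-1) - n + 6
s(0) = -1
First-order linear with linear forcing.
Homogeneous solution: s_h(n) = A·(5)^n.
Try particular s_p(n) = pn + q. Substituting:
  pn + q = 5(p(n-1) + q) - n + 6.
Matching the n-coefficient: p = 5p - 1 ⇒ p = \frac{1}{4}.
Matching constants: q = -5p + 5q + 6 ⇒ q = - \frac{19}{16}.
General: s(n) = A·(5)^n + \frac{n}{4} - \frac{19}{16}.
Apply s(0) = -1: A - \frac{19}{16} = -1 ⇒ A = \frac{3}{16}.
So s(n) = \frac{3 \cdot 5^{n}}{16} + \frac{n}{4} - \frac{19}{16}.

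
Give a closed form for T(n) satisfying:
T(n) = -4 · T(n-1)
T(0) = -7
Pure geometric recurrence with ratio -4.
By induction T(n) = T(0) · (-4)^n = - 7 \left(-4\right)^{n}.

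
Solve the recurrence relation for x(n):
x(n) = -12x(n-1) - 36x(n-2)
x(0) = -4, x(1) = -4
Characteristic equation: x² + 12x + 36 = 0, which is (x - (-6))².
Repeated root r = -6.
General solution: x(n) = (A + Bn)·(-6)^n.
From x(0) = -4: A = -4.
From x(1) = -4: (A + B)·(-6) = -4 ⇒ B = \frac{14}{3}.
So x(n) = \left(\frac{14 n}{3} - 4\right) \cdot (-6)^n.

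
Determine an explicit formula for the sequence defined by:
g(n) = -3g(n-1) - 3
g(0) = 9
First-order linear non-homogeneous.
Homogeneous solution: g_h(n) = A·(-3)^n.
Try constant particular solution g_p = K: K = -3K - 3 ⇒ K = - \frac{3}{4}.
General: g(n) = A·(-3)^n - \frac{3}{4}.
Apply g(0) = 9: A - \frac{3}{4} = 9 ⇒ A = \frac{39}{4}.
So g(n) = \frac{39 \left(-3\right)^{n}}{4} - \frac{3}{4}.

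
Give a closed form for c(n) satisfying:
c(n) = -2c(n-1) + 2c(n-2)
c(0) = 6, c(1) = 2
Characteristic equation: x² + 2x - 2 = 0.
Discriminant Δ = (-2)² + 4·(2) = 12.
Roots r₁,₂ = (-2 ± √12)/2, so r₁ = -1 + \sqrt{3}, r₂ = - \sqrt{3} - 1.
General solution: c(n) = A·r₁^n + B·r₂^n.
From the initial conditions, A + B = 6 and r₁A + r₂B = 2.
Since r₁ - r₂ = √12: A = (2 - (6)r₂)/√12 = \frac{4 \sqrt{3}}{3} + 3, and B = 6 - A = 3 - \frac{4 \sqrt{3}}{3}.
So c(n) = \left(\frac{4 \sqrt{3}}{3} + 3\right)\left(-1 + \sqrt{3}\right)^n + \left(3 - \frac{4 \sqrt{3}}{3}\right)\left(- \sqrt{3} - 1\right)^n.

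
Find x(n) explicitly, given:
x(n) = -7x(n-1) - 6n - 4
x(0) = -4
First-order linear with linear forcing.
Homogeneous solution: x_h(n) = A·(-7)^n.
Try particular x_p(n) = pn + q. Substituting:
  pn + q = -7(p(n-1) + q) - 6n - 4.
Matching the n-coefficient: p = -7p - 6 ⇒ p = - \frac{3}{4}.
Matching constants: q = 7p - 7q - 4 ⇒ q = - \frac{37}{32}.
General: x(n) = A·(-7)^n - \frac{3 n}{4} - \frac{37}{32}.
Apply x(0) = -4: A - \frac{37}{32} = -4 ⇒ A = - \frac{91}{32}.
So x(n) = - \frac{91 \left(-7\right)^{n}}{32} - \frac{3 n}{4} - \frac{37}{32}.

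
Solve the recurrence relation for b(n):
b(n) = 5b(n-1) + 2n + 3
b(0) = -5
First-order linear with linear forcing.
Homogeneous solution: b_h(n) = A·(5)^n.
Try particular b_p(n) = pn + q. Substituting:
  pn + q = 5(p(n-1) + q) + 2n + 3.
Matching the n-coefficient: p = 5p + 2 ⇒ p = - \frac{1}{2}.
Matching constants: q = -5p + 5q + 3 ⇒ q = - \frac{11}{8}.
General: b(n) = A·(5)^n - \frac{n}{2} - \frac{11}{8}.
Apply b(0) = -5: A - \frac{11}{8} = -5 ⇒ A = - \frac{29}{8}.
So b(n) = - \frac{29 \cdot 5^{n}}{8} - \frac{n}{2} - \frac{11}{8}.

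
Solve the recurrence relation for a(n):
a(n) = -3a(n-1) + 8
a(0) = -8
First-order linear non-homogeneous.
Homogeneous solution: a_h(n) = A·(-3)^n.
Try constant particular solution a_p = K: K = -3K + 8 ⇒ K = 2.
General: a(n) = A·(-3)^n + 2.
Apply a(0) = -8: A + 2 = -8 ⇒ A = -10.
So a(n) = 2 - 10 \left(-3\right)^{n}.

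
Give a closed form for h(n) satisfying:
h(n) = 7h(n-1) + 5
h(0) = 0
First-order linear non-homogeneous.
Homogeneous solution: h_h(n) = A·(7)^n.
Try constant particular solution h_p = K: K = 7K + 5 ⇒ K = - \frac{5}{6}.
General: h(n) = A·(7)^n - \frac{5}{6}.
Apply h(0) = 0: A - \frac{5}{6} = 0 ⇒ A = \frac{5}{6}.
So h(n) = \frac{5 \cdot 7^{n}}{6} - \frac{5}{6}.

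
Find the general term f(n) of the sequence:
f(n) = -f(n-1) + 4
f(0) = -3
First-order linear non-homogeneous.
Homogeneous solution: f_h(n) = A·(-1)^n.
Try constant particular solution f_p = K: K = -K + 4 ⇒ K = 2.
General: f(n) = A·(-1)^n + 2.
Apply f(0) = -3: A + 2 = -3 ⇒ A = -5.
So f(n) = 2 - 5 \left(-1\right)^{n}.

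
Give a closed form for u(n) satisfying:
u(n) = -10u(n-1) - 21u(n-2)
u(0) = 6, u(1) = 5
Characteristic equation: x² + 10x + 21 = 0, which factors as (x - (-3))(x - (-7)) = 0.
Roots r₁ = -3, r₂ = -7 (distinct).
General solution: u(n) = A·(-3)^n + B·(-7)^n.
From u(0) = 6: A + B = 6.
From u(1) = 5: -3A - 7B = 5.
Solving: A = \frac{47}{4}, B = - \frac{23}{4}.
So u(n) = \frac{47 \left(-3\right)^{n}}{4} - \frac{23 \left(-7\right)^{n}}{4}.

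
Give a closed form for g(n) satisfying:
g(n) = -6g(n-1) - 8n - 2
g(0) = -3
First-order linear with linear forcing.
Homogeneous solution: g_h(n) = A·(-6)^n.
Try particular g_p(n) = pn + q. Substituting:
  pn + q = -6(p(n-1) + q) - 8n - 2.
Matching the n-coefficient: p = -6p - 8 ⇒ p = - \frac{8}{7}.
Matching constants: q = 6p - 6q - 2 ⇒ q = - \frac{62}{49}.
General: g(n) = A·(-6)^n - \frac{8 n}{7} - \frac{62}{49}.
Apply g(0) = -3: A - \frac{62}{49} = -3 ⇒ A = - \frac{85}{49}.
So g(n) = - \frac{85 \left(-6\right)^{n}}{49} - \frac{8 n}{7} - \frac{62}{49}.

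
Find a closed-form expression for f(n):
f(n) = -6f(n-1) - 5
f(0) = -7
First-order linear non-homogeneous.
Homogeneous solution: f_h(n) = A·(-6)^n.
Try constant particular solution f_p = K: K = -6K - 5 ⇒ K = - \frac{5}{7}.
General: f(n) = A·(-6)^n - \frac{5}{7}.
Apply f(0) = -7: A - \frac{5}{7} = -7 ⇒ A = - \frac{44}{7}.
So f(n) = - \frac{44 \left(-6\right)^{n}}{7} - \frac{5}{7}.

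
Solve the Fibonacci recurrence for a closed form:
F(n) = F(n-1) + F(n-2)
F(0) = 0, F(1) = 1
This is the Fibonacci sequence.
Characteristic equation: x² - x - 1 = 0; roots r₁ = \frac{1}{2} + \frac{\sqrt{5}}{2}, r₂ = \frac{1}{2} - \frac{\sqrt{5}}{2}.
General: F(n) = A·r₁^n + B·r₂^n. Solving with F(0)=0, F(1)=1 gives A = \frac{\sqrt{5}}{5}, B = - \frac{\sqrt{5}}{5}.
So F(n) = \frac{2^{- n} \sqrt{5} \left(- \left(1 - \sqrt{5}\right)^{n} + \left(1 + \sqrt{5}\right)^{n}\right)}{5}.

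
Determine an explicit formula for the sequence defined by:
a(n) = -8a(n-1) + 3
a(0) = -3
First-order linear non-homogeneous.
Homogeneous solution: a_h(n) = A·(-8)^n.
Try constant particular solution a_p = K: K = -8K + 3 ⇒ K = \frac{1}{3}.
General: a(n) = A·(-8)^n + \frac{1}{3}.
Apply a(0) = -3: A + \frac{1}{3} = -3 ⇒ A = - \frac{10}{3}.
So a(n) = \frac{1}{3} - \frac{10 \left(-8\right)^{n}}{3}.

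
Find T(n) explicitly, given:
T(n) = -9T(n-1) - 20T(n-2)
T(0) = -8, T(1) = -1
Characteristic equation: x² + 9x + 20 = 0, which factors as (x - (-5))(x - (-4)) = 0.
Roots r₁ = -5, r₂ = -4 (distinct).
General solution: T(n) = A·(-5)^n + B·(-4)^n.
From T(0) = -8: A + B = -8.
From T(1) = -1: -5A - 4B = -1.
Solving: A = 33, B = -41.
So T(n) = - 41 \left(-4\right)^{n} + 33 \left(-5\right)^{n}.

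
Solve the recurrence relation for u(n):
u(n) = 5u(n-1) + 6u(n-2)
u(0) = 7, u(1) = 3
Characteristic equation: x² - 5x - 6 = 0, which factors as (x - (6))(x - (-1)) = 0.
Roots r₁ = 6, r₂ = -1 (distinct).
General solution: u(n) = A·(6)^n + B·(-1)^n.
From u(0) = 7: A + B = 7.
From u(1) = 3: 6A - B = 3.
Solving: A = \frac{10}{7}, B = \frac{39}{7}.
So u(n) = \frac{39 \left(-1\right)^{n}}{7} + \frac{10 \cdot 6^{n}}{7}.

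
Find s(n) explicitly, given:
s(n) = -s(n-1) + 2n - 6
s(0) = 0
First-order linear with linear forcing.
Homogeneous solution: s_h(n) = A·(-1)^n.
Try particular s_p(n) = pn + q. Substituting:
  pn + q = -(p(n-1) + q) + 2n - 6.
Matching the n-coefficient: p = -p + 2 ⇒ p = 1.
Matching constants: q = p - q - 6 ⇒ q = - \frac{5}{2}.
General: s(n) = A·(-1)^n + n - \frac{5}{2}.
Apply s(0) = 0: A - \frac{5}{2} = 0 ⇒ A = \frac{5}{2}.
So s(n) = \frac{5 \left(-1\right)^{n}}{2} + n - \frac{5}{2}.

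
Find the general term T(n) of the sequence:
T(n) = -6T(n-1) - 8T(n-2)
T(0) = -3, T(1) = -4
Characteristic equation: x² + 6x + 8 = 0, which factors as (x - (-4))(x - (-2)) = 0.
Roots r₁ = -4, r₂ = -2 (distinct).
General solution: T(n) = A·(-4)^n + B·(-2)^n.
From T(0) = -3: A + B = -3.
From T(1) = -4: -4A - 2B = -4.
Solving: A = 5, B = -8.
So T(n) = - 8 \left(-2\right)^{n} + 5 \left(-4\right)^{n}.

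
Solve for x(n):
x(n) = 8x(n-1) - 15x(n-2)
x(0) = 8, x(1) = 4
Characteristic equation: x² - 8x + 15 = 0, which factors as (x - (3))(x - (5)) = 0.
Roots r₁ = 3, r₂ = 5 (distinct).
General solution: x(n) = A·(3)^n + B·(5)^n.
From x(0) = 8: A + B = 8.
From x(1) = 4: 3A + 5B = 4.
Solving: A = 18, B = -10.
So x(n) = 18 \cdot 3^{n} - 10 \cdot 5^{n}.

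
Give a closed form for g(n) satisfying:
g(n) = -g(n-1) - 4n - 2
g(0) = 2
First-order linear with linear forcing.
Homogeneous solution: g_h(n) = A·(-1)^n.
Try particular g_p(n) = pn + q. Substituting:
  pn + q = -(p(n-1) + q) - 4n - 2.
Matching the n-coefficient: p = -p - 4 ⇒ p = -2.
Matching constants: q = p - q - 2 ⇒ q = -2.
General: g(n) = A·(-1)^n - 2 n - 2.
Apply g(0) = 2: A - 2 = 2 ⇒ A = 4.
So g(n) = 4 \left(-1\right)^{n} - 2 n - 2.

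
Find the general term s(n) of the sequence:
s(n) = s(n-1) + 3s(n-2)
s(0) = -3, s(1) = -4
Characteristic equation: x² - x - 3 = 0.
Discriminant Δ = (1)² + 4·(3) = 13.
Roots r₁,₂ = (1 ± √13)/2, so r₁ = \frac{1}{2} + \frac{\sqrt{13}}{2}, r₂ = \frac{1}{2} - \frac{\sqrt{13}}{2}.
General solution: s(n) = A·r₁^n + B·r₂^n.
From the initial conditions, A + B = -3 and r₁A + r₂B = -4.
Since r₁ - r₂ = √13: A = (-4 - (-3)r₂)/√13 = - \frac{3}{2} - \frac{5 \sqrt{13}}{26}, and B = -3 - A = - \frac{3}{2} + \frac{5 \sqrt{13}}{26}.
So s(n) = \left(- \frac{3}{2} - \frac{5 \sqrt{13}}{26}\right)\left(\frac{1}{2} + \frac{\sqrt{13}}{2}\right)^n + \left(- \frac{3}{2} + \frac{5 \sqrt{13}}{26}\right)\left(\frac{1}{2} - \frac{\sqrt{13}}{2}\right)^n.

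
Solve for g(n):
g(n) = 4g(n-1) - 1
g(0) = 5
First-order linear non-homogeneous.
Homogeneous solution: g_h(n) = A·(4)^n.
Try constant particular solution g_p = K: K = 4K - 1 ⇒ K = \frac{1}{3}.
General: g(n) = A·(4)^n + \frac{1}{3}.
Apply g(0) = 5: A + \frac{1}{3} = 5 ⇒ A = \frac{14}{3}.
So g(n) = \frac{14 \cdot 4^{n}}{3} + \frac{1}{3}.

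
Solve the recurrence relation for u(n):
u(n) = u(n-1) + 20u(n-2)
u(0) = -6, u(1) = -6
Characteristic equation: x² - x - 20 = 0, which factors as (x - (-4))(x - (5)) = 0.
Roots r₁ = -4, r₂ = 5 (distinct).
General solution: u(n) = A·(-4)^n + B·(5)^n.
From u(0) = -6: A + B = -6.
From u(1) = -6: -4A + 5B = -6.
Solving: A = - \frac{8}{3}, B = - \frac{10}{3}.
So u(n) = - \frac{8 \left(-4\right)^{n}}{3} - \frac{10 \cdot 5^{n}}{3}.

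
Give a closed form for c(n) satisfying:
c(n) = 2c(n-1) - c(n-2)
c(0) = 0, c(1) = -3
Characteristic equation: x² - 2x + 1 = 0, which is (x - (1))².
Repeated root r = 1.
General solution: c(n) = (A + Bn)·(1)^n.
From c(0) = 0: A = 0.
From c(1) = -3: (A + B)·(1) = -3 ⇒ B = -3.
So c(n) = \left(- 3 n\right) \cdot (1)^n.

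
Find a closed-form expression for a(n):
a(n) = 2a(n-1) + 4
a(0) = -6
First-order linear non-homogeneous.
Homogeneous solution: a_h(n) = A·(2)^n.
Try constant particular solution a_p = K: K = 2K + 4 ⇒ K = -4.
General: a(n) = A·(2)^n - 4.
Apply a(0) = -6: A - 4 = -6 ⇒ A = -2.
So a(n) = - 2 \cdot 2^{n} - 4.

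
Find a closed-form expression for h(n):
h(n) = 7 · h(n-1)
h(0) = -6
Pure geometric recurrence with ratio 7.
By induction h(n) = h(0) · (7)^n = - 6 \cdot 7^{n}.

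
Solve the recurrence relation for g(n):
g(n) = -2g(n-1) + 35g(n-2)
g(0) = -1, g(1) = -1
Characteristic equation: x² + 2x - 35 = 0, which factors as (x - (-7))(x - (5)) = 0.
Roots r₁ = -7, r₂ = 5 (distinct).
General solution: g(n) = A·(-7)^n + B·(5)^n.
From g(0) = -1: A + B = -1.
From g(1) = -1: -7A + 5B = -1.
Solving: A = - \frac{1}{3}, B = - \frac{2}{3}.
So g(n) = - \frac{\left(-7\right)^{n}}{3} - \frac{2 \cdot 5^{n}}{3}.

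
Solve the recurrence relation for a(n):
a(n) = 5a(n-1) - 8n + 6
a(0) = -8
First-order linear with linear forcing.
Homogeneous solution: a_h(n) = A·(5)^n.
Try particular a_p(n) = pn + q. Substituting:
  pn + q = 5(p(n-1) + q) - 8n + 6.
Matching the n-coefficient: p = 5p - 8 ⇒ p = 2.
Matching constants: q = -5p + 5q + 6 ⇒ q = 1.
General: a(n) = A·(5)^n + 2 n + 1.
Apply a(0) = -8: A + 1 = -8 ⇒ A = -9.
So a(n) = - 9 \cdot 5^{n} + 2 n + 1.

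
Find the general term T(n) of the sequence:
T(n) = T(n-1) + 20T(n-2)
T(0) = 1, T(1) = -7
Characteristic equation: x² - x - 20 = 0, which factors as (x - (-4))(x - (5)) = 0.
Roots r₁ = -4, r₂ = 5 (distinct).
General solution: T(n) = A·(-4)^n + B·(5)^n.
From T(0) = 1: A + B = 1.
From T(1) = -7: -4A + 5B = -7.
Solving: A = \frac{4}{3}, B = - \frac{1}{3}.
So T(n) = \frac{4 \left(-4\right)^{n}}{3} - \frac{5^{n}}{3}.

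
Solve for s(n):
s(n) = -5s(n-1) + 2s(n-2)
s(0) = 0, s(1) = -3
Characteristic equation: x² + 5x - 2 = 0.
Discriminant Δ = (-5)² + 4·(2) = 33.
Roots r₁,₂ = (-5 ± √33)/2, so r₁ = - \frac{5}{2} + \frac{\sqrt{33}}{2}, r₂ = - \frac{\sqrt{33}}{2} - \frac{5}{2}.
General solution: s(n) = A·r₁^n + B·r₂^n.
From the initial conditions, A + B = 0 and r₁A + r₂B = -3.
Since r₁ - r₂ = √33: A = (-3 - (0)r₂)/√33 = - \frac{\sqrt{33}}{11}, and B = 0 - A = \frac{\sqrt{33}}{11}.
So s(n) = \left(- \frac{\sqrt{33}}{11}\right)\left(- \frac{5}{2} + \frac{\sqrt{33}}{2}\right)^n + \left(\frac{\sqrt{33}}{11}\right)\left(- \frac{\sqrt{33}}{2} - \frac{5}{2}\right)^n.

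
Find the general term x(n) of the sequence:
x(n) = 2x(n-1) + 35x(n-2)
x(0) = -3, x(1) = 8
Characteristic equation: x² - 2x - 35 = 0, which factors as (x - (-5))(x - (7)) = 0.
Roots r₁ = -5, r₂ = 7 (distinct).
General solution: x(n) = A·(-5)^n + B·(7)^n.
From x(0) = -3: A + B = -3.
From x(1) = 8: -5A + 7B = 8.
Solving: A = - \frac{29}{12}, B = - \frac{7}{12}.
So x(n) = - \frac{29 \left(-5\right)^{n}}{12} - \frac{7 \cdot 7^{n}}{12}.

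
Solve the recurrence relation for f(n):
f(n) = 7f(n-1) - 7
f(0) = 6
First-order linear non-homogeneous.
Homogeneous solution: f_h(n) = A·(7)^n.
Try constant particular solution f_p = K: K = 7K - 7 ⇒ K = \frac{7}{6}.
General: f(n) = A·(7)^n + \frac{7}{6}.
Apply f(0) = 6: A + \frac{7}{6} = 6 ⇒ A = \frac{29}{6}.
So f(n) = \frac{29 \cdot 7^{n}}{6} + \frac{7}{6}.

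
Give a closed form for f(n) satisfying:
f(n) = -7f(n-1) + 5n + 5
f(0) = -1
First-order linear with linear forcing.
Homogeneous solution: f_h(n) = A·(-7)^n.
Try particular f_p(n) = pn + q. Substituting:
  pn + q = -7(p(n-1) + q) + 5n + 5.
Matching the n-coefficient: p = -7p + 5 ⇒ p = \frac{5}{8}.
Matching constants: q = 7p - 7q + 5 ⇒ q = \frac{75}{64}.
General: f(n) = A·(-7)^n + \frac{5 n}{8} + \frac{75}{64}.
Apply f(0) = -1: A + \frac{75}{64} = -1 ⇒ A = - \frac{139}{64}.
So f(n) = - \frac{139 \left(-7\right)^{n}}{64} + \frac{5 n}{8} + \frac{75}{64}.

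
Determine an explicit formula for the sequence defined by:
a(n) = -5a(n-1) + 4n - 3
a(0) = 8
First-order linear with linear forcing.
Homogeneous solution: a_h(n) = A·(-5)^n.
Try particular a_p(n) = pn + q. Substituting:
  pn + q = -5(p(n-1) + q) + 4n - 3.
Matching the n-coefficient: p = -5p + 4 ⇒ p = \frac{2}{3}.
Matching constants: q = 5p - 5q - 3 ⇒ q = \frac{1}{18}.
General: a(n) = A·(-5)^n + \frac{2 n}{3} + \frac{1}{18}.
Apply a(0) = 8: A + \frac{1}{18} = 8 ⇒ A = \frac{143}{18}.
So a(n) = \frac{143 \left(-5\right)^{n}}{18} + \frac{2 n}{3} + \frac{1}{18}.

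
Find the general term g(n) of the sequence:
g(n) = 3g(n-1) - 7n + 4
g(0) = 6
First-order linear with linear forcing.
Homogeneous solution: g_h(n) = A·(3)^n.
Try particular g_p(n) = pn + q. Substituting:
  pn + q = 3(p(n-1) + q) - 7n + 4.
Matching the n-coefficient: p = 3p - 7 ⇒ p = \frac{7}{2}.
Matching constants: q = -3p + 3q + 4 ⇒ q = \frac{13}{4}.
General: g(n) = A·(3)^n + \frac{7 n}{2} + \frac{13}{4}.
Apply g(0) = 6: A + \frac{13}{4} = 6 ⇒ A = \frac{11}{4}.
So g(n) = \frac{11 \cdot 3^{n}}{4} + \frac{7 n}{2} + \frac{13}{4}.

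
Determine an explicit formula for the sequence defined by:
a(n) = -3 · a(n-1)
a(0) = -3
Pure geometric recurrence with ratio -3.
By induction a(n) = a(0) · (-3)^n = - 3 \left(-3\right)^{n}.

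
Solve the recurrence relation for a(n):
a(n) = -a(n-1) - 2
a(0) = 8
First-order linear non-homogeneous.
Homogeneous solution: a_h(n) = A·(-1)^n.
Try constant particular solution a_p = K: K = -K - 2 ⇒ K = -1.
General: a(n) = A·(-1)^n - 1.
Apply a(0) = 8: A - 1 = 8 ⇒ A = 9.
So a(n) = 9 \left(-1\right)^{n} - 1.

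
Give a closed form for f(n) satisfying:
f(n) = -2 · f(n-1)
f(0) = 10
Pure geometric recurrence with ratio -2.
By induction f(n) = f(0) · (-2)^n = 10 \left(-2\right)^{n}.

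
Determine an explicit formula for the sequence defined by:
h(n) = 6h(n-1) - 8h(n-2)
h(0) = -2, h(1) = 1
Characteristic equation: x² - 6x + 8 = 0, which factors as (x - (2))(x - (4)) = 0.
Roots r₁ = 2, r₂ = 4 (distinct).
General solution: h(n) = A·(2)^n + B·(4)^n.
From h(0) = -2: A + B = -2.
From h(1) = 1: 2A + 4B = 1.
Solving: A = - \frac{9}{2}, B = \frac{5}{2}.
So h(n) = - \frac{9 \cdot 2^{n}}{2} + \frac{5 \cdot 4^{n}}{2}.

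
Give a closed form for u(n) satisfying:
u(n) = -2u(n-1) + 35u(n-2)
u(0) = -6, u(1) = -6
Characteristic equation: x² + 2x - 35 = 0, which factors as (x - (-7))(x - (5)) = 0.
Roots r₁ = -7, r₂ = 5 (distinct).
General solution: u(n) = A·(-7)^n + B·(5)^n.
From u(0) = -6: A + B = -6.
From u(1) = -6: -7A + 5B = -6.
Solving: A = -2, B = -4.
So u(n) = - 2 \left(-7\right)^{n} - 4 \cdot 5^{n}.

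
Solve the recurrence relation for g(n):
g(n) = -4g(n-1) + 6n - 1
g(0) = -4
First-order linear with linear forcing.
Homogeneous solution: g_h(n) = A·(-4)^n.
Try particular g_p(n) = pn + q. Substituting:
  pn + q = -4(p(n-1) + q) + 6n - 1.
Matching the n-coefficient: p = -4p + 6 ⇒ p = \frac{6}{5}.
Matching constants: q = 4p - 4q - 1 ⇒ q = \frac{19}{25}.
General: g(n) = A·(-4)^n + \frac{6 n}{5} + \frac{19}{25}.
Apply g(0) = -4: A + \frac{19}{25} = -4 ⇒ A = - \frac{119}{25}.
So g(n) = - \frac{119 \left(-4\right)^{n}}{25} + \frac{6 n}{5} + \frac{19}{25}.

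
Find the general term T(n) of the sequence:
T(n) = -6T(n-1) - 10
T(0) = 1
First-order linear non-homogeneous.
Homogeneous solution: T_h(n) = A·(-6)^n.
Try constant particular solution T_p = K: K = -6K - 10 ⇒ K = - \frac{10}{7}.
General: T(n) = A·(-6)^n - \frac{10}{7}.
Apply T(0) = 1: A - \frac{10}{7} = 1 ⇒ A = \frac{17}{7}.
So T(n) = \frac{17 \left(-6\right)^{n}}{7} - \frac{10}{7}.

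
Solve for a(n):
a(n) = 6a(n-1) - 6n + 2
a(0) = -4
First-order linear with linear forcing.
Homogeneous solution: a_h(n) = A·(6)^n.
Try particular a_p(n) = pn + q. Substituting:
  pn + q = 6(p(n-1) + q) - 6n + 2.
Matching the n-coefficient: p = 6p - 6 ⇒ p = \frac{6}{5}.
Matching constants: q = -6p + 6q + 2 ⇒ q = \frac{26}{25}.
General: a(n) = A·(6)^n + \frac{6 n}{5} + \frac{26}{25}.
Apply a(0) = -4: A + \frac{26}{25} = -4 ⇒ A = - \frac{126}{25}.
So a(n) = - \frac{126 \cdot 6^{n}}{25} + \frac{6 n}{5} + \frac{26}{25}.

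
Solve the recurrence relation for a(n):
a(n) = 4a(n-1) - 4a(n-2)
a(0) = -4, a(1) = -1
Characteristic equation: x² - 4x + 4 = 0, which is (x - (2))².
Repeated root r = 2.
General solution: a(n) = (A + Bn)·(2)^n.
From a(0) = -4: A = -4.
From a(1) = -1: (A + B)·(2) = -1 ⇒ B = \frac{7}{2}.
So a(n) = \left(\frac{7 n}{2} - 4\right) \cdot (2)^n.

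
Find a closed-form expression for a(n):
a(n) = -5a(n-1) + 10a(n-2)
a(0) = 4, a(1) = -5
Characteristic equation: x² + 5x - 10 = 0.
Discriminant Δ = (-5)² + 4·(10) = 65.
Roots r₁,₂ = (-5 ± √65)/2, so r₁ = - \frac{5}{2} + \frac{\sqrt{65}}{2}, r₂ = - \frac{\sqrt{65}}{2} - \frac{5}{2}.
General solution: a(n) = A·r₁^n + B·r₂^n.
From the initial conditions, A + B = 4 and r₁A + r₂B = -5.
Since r₁ - r₂ = √65: A = (-5 - (4)r₂)/√65 = \frac{\sqrt{65}}{13} + 2, and B = 4 - A = 2 - \frac{\sqrt{65}}{13}.
So a(n) = \left(\frac{\sqrt{65}}{13} + 2\right)\left(- \frac{5}{2} + \frac{\sqrt{65}}{2}\right)^n + \left(2 - \frac{\sqrt{65}}{13}\right)\left(- \frac{\sqrt{65}}{2} - \frac{5}{2}\right)^n.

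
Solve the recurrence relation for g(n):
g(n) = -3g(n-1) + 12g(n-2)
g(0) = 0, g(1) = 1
Characteristic equation: x² + 3x - 12 = 0.
Discriminant Δ = (-3)² + 4·(12) = 57.
Roots r₁,₂ = (-3 ± √57)/2, so r₁ = - \frac{3}{2} + \frac{\sqrt{57}}{2}, r₂ = - \frac{\sqrt{57}}{2} - \frac{3}{2}.
General solution: g(n) = A·r₁^n + B·r₂^n.
From the initial conditions, A + B = 0 and r₁A + r₂B = 1.
Since r₁ - r₂ = √57: A = (1 - (0)r₂)/√57 = \frac{\sqrt{57}}{57}, and B = 0 - A = - \frac{\sqrt{57}}{57}.
So g(n) = \left(\frac{\sqrt{57}}{57}\right)\left(- \frac{3}{2} + \frac{\sqrt{57}}{2}\right)^n + \left(- \frac{\sqrt{57}}{57}\right)\left(- \frac{\sqrt{57}}{2} - \frac{3}{2}\right)^n.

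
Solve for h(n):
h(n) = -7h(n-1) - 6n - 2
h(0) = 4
First-order linear with linear forcing.
Homogeneous solution: h_h(n) = A·(-7)^n.
Try particular h_p(n) = pn + q. Substituting:
  pn + q = -7(p(n-1) + q) - 6n - 2.
Matching the n-coefficient: p = -7p - 6 ⇒ p = - \frac{3}{4}.
Matching constants: q = 7p - 7q - 2 ⇒ q = - \frac{29}{32}.
General: h(n) = A·(-7)^n - \frac{3 n}{4} - \frac{29}{32}.
Apply h(0) = 4: A - \frac{29}{32} = 4 ⇒ A = \frac{157}{32}.
So h(n) = \frac{157 \left(-7\right)^{n}}{32} - \frac{3 n}{4} - \frac{29}{32}.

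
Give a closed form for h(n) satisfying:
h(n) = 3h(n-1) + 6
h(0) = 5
First-order linear non-homogeneous.
Homogeneous solution: h_h(n) = A·(3)^n.
Try constant particular solution h_p = K: K = 3K + 6 ⇒ K = -3.
General: h(n) = A·(3)^n - 3.
Apply h(0) = 5: A - 3 = 5 ⇒ A = 8.
So h(n) = 8 \cdot 3^{n} - 3.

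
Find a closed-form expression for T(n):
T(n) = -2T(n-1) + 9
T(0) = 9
First-order linear non-homogeneous.
Homogeneous solution: T_h(n) = A·(-2)^n.
Try constant particular solution T_p = K: K = -2K + 9 ⇒ K = 3.
General: T(n) = A·(-2)^n + 3.
Apply T(0) = 9: A + 3 = 9 ⇒ A = 6.
So T(n) = 6 \left(-2\right)^{n} + 3.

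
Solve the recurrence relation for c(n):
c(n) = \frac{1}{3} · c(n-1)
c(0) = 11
Pure geometric recurrence with ratio \frac{1}{3}.
By induction c(n) = c(0) · (\frac{1}{3})^n = 11 \cdot 3^{- n}.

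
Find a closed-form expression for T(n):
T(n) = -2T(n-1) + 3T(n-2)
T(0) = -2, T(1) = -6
Characteristic equation: x² + 2x - 3 = 0, which factors as (x - (1))(x - (-3)) = 0.
Roots r₁ = 1, r₂ = -3 (distinct).
General solution: T(n) = A·(1)^n + B·(-3)^n.
From T(0) = -2: A + B = -2.
From T(1) = -6: A - 3B = -6.
Solving: A = -3, B = 1.
So T(n) = \left(-3\right)^{n} - 3.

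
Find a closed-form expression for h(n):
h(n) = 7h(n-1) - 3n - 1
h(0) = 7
First-order linear with linear forcing.
Homogeneous solution: h_h(n) = A·(7)^n.
Try particular h_p(n) = pn + q. Substituting:
  pn + q = 7(p(n-1) + q) - 3n - 1.
Matching the n-coefficient: p = 7p - 3 ⇒ p = \frac{1}{2}.
Matching constants: q = -7p + 7q - 1 ⇒ q = \frac{3}{4}.
General: h(n) = A·(7)^n + \frac{n}{2} + \frac{3}{4}.
Apply h(0) = 7: A + \frac{3}{4} = 7 ⇒ A = \frac{25}{4}.
So h(n) = \frac{25 \cdot 7^{n}}{4} + \frac{n}{2} + \frac{3}{4}.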